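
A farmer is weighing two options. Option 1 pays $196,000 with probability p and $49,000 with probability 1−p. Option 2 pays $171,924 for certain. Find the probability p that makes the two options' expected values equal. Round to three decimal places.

p = 0.836

p·196000 + (1−p)·49000 = 171924
147000p + 49000 = 171924
p = (171924 − 49000) / 147000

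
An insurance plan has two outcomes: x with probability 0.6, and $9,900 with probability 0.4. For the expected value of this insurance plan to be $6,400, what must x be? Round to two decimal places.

x = $4,066.67

0.6·x + 0.4·9900 = 6400
0.6·x = 6400 − 3960 = 2440
x = 2440 / 0.6 = 4066.6667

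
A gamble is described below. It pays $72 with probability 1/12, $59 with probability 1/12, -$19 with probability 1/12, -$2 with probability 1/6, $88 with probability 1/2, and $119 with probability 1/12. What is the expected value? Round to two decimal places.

EV = 1/12 × 72 + 1/12 × 59 + 1/12 × (-19) + 1/6 × (-2) + 1/2 × 88 + 1/12 × 119 = 6 + 4.9167 − 1.5833 − 0.3333 + 44 + 9.9167 = 62.9167

$62.92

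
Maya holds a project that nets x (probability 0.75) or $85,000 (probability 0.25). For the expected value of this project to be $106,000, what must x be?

0.75·x + 0.25·85000 = 106000
0.75·x = 106000 − 21250 = 84750
x = 84750 / 0.75 = 113000

x = $113,000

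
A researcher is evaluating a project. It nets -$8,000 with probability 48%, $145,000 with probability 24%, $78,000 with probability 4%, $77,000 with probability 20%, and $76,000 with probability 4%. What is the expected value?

EV = 0.48 × (-8000) + 0.24 × 145000 + 0.04 × 78000 + 0.2 × 77000 + 0.04 × 76000 = -3840 + 34800 + 3120 + 15400 + 3040 = 52520

$52,520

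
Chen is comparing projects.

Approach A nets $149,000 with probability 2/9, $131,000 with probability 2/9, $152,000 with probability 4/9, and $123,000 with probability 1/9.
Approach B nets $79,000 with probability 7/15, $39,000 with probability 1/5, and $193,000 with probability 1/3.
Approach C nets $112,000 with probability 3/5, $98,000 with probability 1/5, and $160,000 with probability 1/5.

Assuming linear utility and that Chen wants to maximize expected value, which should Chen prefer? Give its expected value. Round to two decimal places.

Approach A ($143,444.44)

Approach A = 2/9 × 149000 + 2/9 × 131000 + 4/9 × 152000 + 1/9 × 123000 = 33111.1111 + 29111.1111 + 67555.5556 + 13666.6667 = 143444.4444
Approach B = 7/15 × 79000 + 1/5 × 39000 + 1/3 × 193000 = 36866.6667 + 7800 + 64333.3333 = 109000
Approach C = 3/5 × 112000 + 1/5 × 98000 + 1/5 × 160000 = 67200 + 19600 + 32000 = 118800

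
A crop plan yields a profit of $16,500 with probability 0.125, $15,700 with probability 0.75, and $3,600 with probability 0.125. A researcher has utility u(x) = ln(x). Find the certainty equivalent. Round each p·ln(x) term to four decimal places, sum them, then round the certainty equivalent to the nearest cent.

E[u] = 0.125·ln(16500) + 0.75·ln(15700) + 0.125·ln(3600) = 1.2139 + 7.2461 + 1.0236 = 9.4836
CE = e^9.4836 ≈ 13142.41

$13,142.41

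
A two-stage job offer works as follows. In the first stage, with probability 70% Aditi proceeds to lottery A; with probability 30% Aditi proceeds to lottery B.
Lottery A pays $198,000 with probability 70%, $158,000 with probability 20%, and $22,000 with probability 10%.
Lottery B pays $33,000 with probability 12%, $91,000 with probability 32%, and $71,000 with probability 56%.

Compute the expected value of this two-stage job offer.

EV(A) = 0.7 × 198000 + 0.2 × 158000 + 0.1 × 22000 = 138600 + 31600 + 2200 = 172400
EV(B) = 0.12 × 33000 + 0.32 × 91000 + 0.56 × 71000 = 3960 + 29120 + 39760 = 72840
Overall = 0.7 × 172400 + 0.3 × 72840 = 120680 + 21852 = 142532

$142,532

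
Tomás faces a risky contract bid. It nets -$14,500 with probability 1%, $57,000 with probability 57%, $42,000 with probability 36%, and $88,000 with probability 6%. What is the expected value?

EV = 0.01 × (-14500) + 0.57 × 57000 + 0.36 × 42000 + 0.06 × 88000 = -145 + 32490 + 15120 + 5280 = 52745

$52,745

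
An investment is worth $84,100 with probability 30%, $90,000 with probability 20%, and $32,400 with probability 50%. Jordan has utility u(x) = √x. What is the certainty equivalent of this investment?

$56,169

E[u] = 0.3·√84100 + 0.2·√90000 + 0.5·√32400 = 0.3·290 + 0.2·300 + 0.5·180 = 237
CE = (237)² = 56169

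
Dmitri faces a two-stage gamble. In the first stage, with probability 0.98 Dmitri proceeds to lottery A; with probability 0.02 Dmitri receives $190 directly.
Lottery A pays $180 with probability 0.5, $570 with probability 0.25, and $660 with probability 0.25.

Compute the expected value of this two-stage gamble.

EV(A) = 0.5 × 180 + 0.25 × 570 + 0.25 × 660 = 90 + 142.5 + 165 = 397.5
Branch B: 190 (certain)
Overall = 0.98 × 397.5 + 0.02 × 190 = 389.55 + 3.8 = 393.35

$393.35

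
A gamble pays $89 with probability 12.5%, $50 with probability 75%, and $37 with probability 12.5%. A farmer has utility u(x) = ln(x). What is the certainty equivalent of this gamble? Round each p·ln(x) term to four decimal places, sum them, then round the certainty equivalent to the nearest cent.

$51.75

E[u] = 0.125·ln(89) + 0.75·ln(50) + 0.125·ln(37) = 0.5611 + 2.9340 + 0.4514 = 3.9465
CE = e^3.9465 ≈ 51.75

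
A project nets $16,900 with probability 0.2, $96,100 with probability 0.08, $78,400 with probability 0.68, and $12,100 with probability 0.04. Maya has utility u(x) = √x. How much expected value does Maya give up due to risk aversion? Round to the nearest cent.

E[u] = 0.2·√16900 + 0.08·√96100 + 0.68·√78400 + 0.04·√12100 = 0.2·130 + 0.08·310 + 0.68·280 + 0.04·110 = 245.6
CE = (245.6)² = 60319.36
Risk premium = EV − CE = 64864 − 60319.36 = 4544.64

$4,544.64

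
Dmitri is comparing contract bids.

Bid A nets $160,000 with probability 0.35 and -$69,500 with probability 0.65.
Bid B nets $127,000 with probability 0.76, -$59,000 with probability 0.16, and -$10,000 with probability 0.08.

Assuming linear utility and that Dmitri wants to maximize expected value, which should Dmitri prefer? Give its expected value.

Bid A = 0.35 × 160000 + 0.65 × (-69500) = 56000 − 45175 = 10825
Bid B = 0.76 × 127000 + 0.16 × (-59000) + 0.08 × (-10000) = 96520 − 9440 − 800 = 86280

Bid B ($86,280)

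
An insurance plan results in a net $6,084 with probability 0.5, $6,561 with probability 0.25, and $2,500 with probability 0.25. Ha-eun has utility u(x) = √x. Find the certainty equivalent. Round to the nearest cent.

$5,148.06

E[u] = 0.5·√6084 + 0.25·√6561 + 0.25·√2500 = 0.5·78 + 0.25·81 + 0.25·50 = 71.75
CE = (71.75)² = 5148.0625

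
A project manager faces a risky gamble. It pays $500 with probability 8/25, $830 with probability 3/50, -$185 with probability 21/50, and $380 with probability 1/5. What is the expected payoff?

EV = 8/25 × 500 + 3/50 × 830 + 21/50 × (-185) + 1/5 × 380 = 160 + 49.8 − 77.7 + 76 = 208.1

$208.10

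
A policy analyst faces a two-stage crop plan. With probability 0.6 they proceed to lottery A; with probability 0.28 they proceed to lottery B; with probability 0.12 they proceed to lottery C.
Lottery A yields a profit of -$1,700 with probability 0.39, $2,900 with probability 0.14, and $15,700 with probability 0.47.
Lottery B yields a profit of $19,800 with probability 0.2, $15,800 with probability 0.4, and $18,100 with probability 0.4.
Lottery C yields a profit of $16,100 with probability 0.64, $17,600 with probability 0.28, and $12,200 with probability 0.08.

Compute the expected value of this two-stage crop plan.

EV(A) = 0.39 × (-1700) + 0.14 × 2900 + 0.47 × 15700 = -663 + 406 + 7379 = 7122
EV(B) = 0.2 × 19800 + 0.4 × 15800 + 0.4 × 18100 = 3960 + 6320 + 7240 = 17520
EV(C) = 0.64 × 16100 + 0.28 × 17600 + 0.08 × 12200 = 10304 + 4928 + 976 = 16208
Overall = 0.6 × 7122 + 0.28 × 17520 + 0.12 × 16208 = 4273.2 + 4905.6 + 1944.96 = 11123.76

$11,123.76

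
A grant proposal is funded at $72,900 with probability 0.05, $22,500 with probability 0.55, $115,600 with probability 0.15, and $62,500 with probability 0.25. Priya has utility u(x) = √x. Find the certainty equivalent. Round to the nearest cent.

$43,890.25

E[u] = 0.05·√72900 + 0.55·√22500 + 0.15·√115600 + 0.25·√62500 = 0.05·270 + 0.55·150 + 0.15·340 + 0.25·250 = 209.5
CE = (209.5)² = 43890.25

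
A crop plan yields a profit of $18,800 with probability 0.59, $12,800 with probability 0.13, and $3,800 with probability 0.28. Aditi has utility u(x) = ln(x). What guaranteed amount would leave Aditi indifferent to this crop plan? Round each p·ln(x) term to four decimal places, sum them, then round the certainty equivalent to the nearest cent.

E[u] = 0.59·ln(18800) + 0.13·ln(12800) + 0.28·ln(3800) = 5.8066 + 1.2294 + 2.3080 = 9.3440
CE = e^9.3440 ≈ 11430.04

$11,430.04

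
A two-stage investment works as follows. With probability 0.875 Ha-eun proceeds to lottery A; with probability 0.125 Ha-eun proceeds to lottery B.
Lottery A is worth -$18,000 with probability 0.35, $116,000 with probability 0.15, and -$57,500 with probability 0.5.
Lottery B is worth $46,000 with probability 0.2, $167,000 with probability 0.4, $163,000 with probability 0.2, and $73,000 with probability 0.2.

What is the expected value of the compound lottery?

-$43.75

EV(A) = 0.35 × (-18000) + 0.15 × 116000 + 0.5 × (-57500) = -6300 + 17400 − 28750 = -17650
EV(B) = 0.2 × 46000 + 0.4 × 167000 + 0.2 × 163000 + 0.2 × 73000 = 9200 + 66800 + 32600 + 14600 = 123200
Overall = 0.875 × (-17650) + 0.125 × 123200 = -15443.75 + 15400 = -43.75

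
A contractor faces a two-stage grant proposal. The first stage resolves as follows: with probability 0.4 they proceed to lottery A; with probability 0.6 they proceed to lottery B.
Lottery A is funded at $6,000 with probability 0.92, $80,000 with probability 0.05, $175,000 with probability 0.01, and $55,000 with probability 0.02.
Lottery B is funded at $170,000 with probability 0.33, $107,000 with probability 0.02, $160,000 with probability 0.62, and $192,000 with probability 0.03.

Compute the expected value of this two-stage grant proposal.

EV(A) = 0.92 × 6000 + 0.05 × 80000 + 0.01 × 175000 + 0.02 × 55000 = 5520 + 4000 + 1750 + 1100 = 12370
EV(B) = 0.33 × 170000 + 0.02 × 107000 + 0.62 × 160000 + 0.03 × 192000 = 56100 + 2140 + 99200 + 5760 = 163200
Overall = 0.4 × 12370 + 0.6 × 163200 = 4948 + 97920 = 102868

$102,868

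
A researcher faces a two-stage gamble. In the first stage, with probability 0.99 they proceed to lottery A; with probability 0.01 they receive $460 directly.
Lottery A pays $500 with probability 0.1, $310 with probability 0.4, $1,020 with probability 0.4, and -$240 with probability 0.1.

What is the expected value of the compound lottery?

$557.02

EV(A) = 0.1 × 500 + 0.4 × 310 + 0.4 × 1020 + 0.1 × (-240) = 50 + 124 + 408 − 24 = 558
Branch B: 460 (certain)
Overall = 0.99 × 558 + 0.01 × 460 = 552.42 + 4.6 = 557.02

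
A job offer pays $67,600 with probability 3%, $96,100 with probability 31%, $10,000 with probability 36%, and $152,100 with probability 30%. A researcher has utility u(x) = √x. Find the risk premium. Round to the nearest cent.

E[u] = 0.03·√67600 + 0.31·√96100 + 0.36·√10000 + 0.3·√152100 = 0.03·260 + 0.31·310 + 0.36·100 + 0.3·390 = 256.9
CE = (256.9)² = 65997.61
Risk premium = EV − CE = 81049 − 65997.61 = 15051.39

$15,051.39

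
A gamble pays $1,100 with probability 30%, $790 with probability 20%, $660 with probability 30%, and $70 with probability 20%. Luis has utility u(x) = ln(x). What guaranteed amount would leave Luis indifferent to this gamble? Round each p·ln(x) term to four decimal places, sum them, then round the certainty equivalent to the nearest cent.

E[u] = 0.3·ln(1100) + 0.2·ln(790) + 0.3·ln(660) + 0.2·ln(70) = 2.1009 + 1.3344 + 1.9477 + 0.8497 = 6.2327
CE = e^6.2327 ≈ 509.13

$509.13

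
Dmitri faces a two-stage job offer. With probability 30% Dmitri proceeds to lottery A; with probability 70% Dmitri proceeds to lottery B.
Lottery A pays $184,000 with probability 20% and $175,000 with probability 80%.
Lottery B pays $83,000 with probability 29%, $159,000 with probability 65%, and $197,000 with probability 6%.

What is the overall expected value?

$150,508

EV(A) = 0.2 × 184000 + 0.8 × 175000 = 36800 + 140000 = 176800
EV(B) = 0.29 × 83000 + 0.65 × 159000 + 0.06 × 197000 = 24070 + 103350 + 11820 = 139240
Overall = 0.3 × 176800 + 0.7 × 139240 = 53040 + 97468 = 150508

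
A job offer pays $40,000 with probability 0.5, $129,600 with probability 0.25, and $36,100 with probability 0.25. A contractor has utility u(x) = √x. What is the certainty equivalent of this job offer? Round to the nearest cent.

E[u] = 0.5·√40000 + 0.25·√129600 + 0.25·√36100 = 0.5·200 + 0.25·360 + 0.25·190 = 237.5
CE = (237.5)² = 56406.25

$56,406.25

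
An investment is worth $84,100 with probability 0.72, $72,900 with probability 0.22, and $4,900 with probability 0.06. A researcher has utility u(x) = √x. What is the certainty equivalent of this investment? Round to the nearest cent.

$74,201.76

E[u] = 0.72·√84100 + 0.22·√72900 + 0.06·√4900 = 0.72·290 + 0.22·270 + 0.06·70 = 272.4
CE = (272.4)² = 74201.76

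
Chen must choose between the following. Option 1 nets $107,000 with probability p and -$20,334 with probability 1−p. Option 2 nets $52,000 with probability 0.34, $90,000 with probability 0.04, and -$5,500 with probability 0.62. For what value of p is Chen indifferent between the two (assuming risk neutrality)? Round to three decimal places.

EV(Option 2) = 0.34 × 52000 + 0.04 × 90000 + 0.62 × (-5500) = 17680 + 3600 − 3410 = 17870
p·107000 + (1−p)·(-20334) = 17870
127334p − 20334 = 17870
p = (17870 + 20334) / 127334

p = 0.300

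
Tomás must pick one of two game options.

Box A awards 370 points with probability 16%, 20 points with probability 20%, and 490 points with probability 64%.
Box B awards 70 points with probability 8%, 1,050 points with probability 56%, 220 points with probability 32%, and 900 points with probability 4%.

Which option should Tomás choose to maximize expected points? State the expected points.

Box A = 0.16 × 370 + 0.2 × 20 + 0.64 × 490 = 59.2 + 4 + 313.6 = 376.8
Box B = 0.08 × 70 + 0.56 × 1050 + 0.32 × 220 + 0.04 × 900 = 5.6 + 588 + 70.4 + 36 = 700

Box B (700 points)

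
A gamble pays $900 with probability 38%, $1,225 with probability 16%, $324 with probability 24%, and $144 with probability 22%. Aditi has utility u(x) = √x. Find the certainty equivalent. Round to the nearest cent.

E[u] = 0.38·√900 + 0.16·√1225 + 0.24·√324 + 0.22·√144 = 0.38·30 + 0.16·35 + 0.24·18 + 0.22·12 = 23.96
CE = (23.96)² = 574.0816

$574.08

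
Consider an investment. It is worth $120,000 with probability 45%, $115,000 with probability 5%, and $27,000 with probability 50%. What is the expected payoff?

EV = 0.45 × 120000 + 0.05 × 115000 + 0.5 × 27000 = 54000 + 5750 + 13500 = 73250

$73,250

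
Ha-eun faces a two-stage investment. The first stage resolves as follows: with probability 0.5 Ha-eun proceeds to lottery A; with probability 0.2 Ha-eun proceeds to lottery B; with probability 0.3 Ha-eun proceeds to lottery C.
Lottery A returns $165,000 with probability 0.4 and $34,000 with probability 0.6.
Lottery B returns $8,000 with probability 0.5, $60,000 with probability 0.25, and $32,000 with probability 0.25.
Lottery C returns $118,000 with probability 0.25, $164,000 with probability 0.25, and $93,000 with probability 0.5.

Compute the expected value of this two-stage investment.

EV(A) = 0.4 × 165000 + 0.6 × 34000 = 66000 + 20400 = 86400
EV(B) = 0.5 × 8000 + 0.25 × 60000 + 0.25 × 32000 = 4000 + 15000 + 8000 = 27000
EV(C) = 0.25 × 118000 + 0.25 × 164000 + 0.5 × 93000 = 29500 + 41000 + 46500 = 117000
Overall = 0.5 × 86400 + 0.2 × 27000 + 0.3 × 117000 = 43200 + 5400 + 35100 = 83700

$83,700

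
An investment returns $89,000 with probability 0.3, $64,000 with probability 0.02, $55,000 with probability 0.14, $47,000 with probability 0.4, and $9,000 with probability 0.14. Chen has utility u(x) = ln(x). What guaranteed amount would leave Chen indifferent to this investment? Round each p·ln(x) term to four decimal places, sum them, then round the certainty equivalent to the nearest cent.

$46,453.17

E[u] = 0.3·ln(89000) + 0.02·ln(64000) + 0.14·ln(55000) + 0.4·ln(47000) + 0.14·ln(9000) = 3.4189 + 0.2213 + 1.5281 + 4.3032 + 1.2747 = 10.7462
CE = e^10.7462 ≈ 46453.17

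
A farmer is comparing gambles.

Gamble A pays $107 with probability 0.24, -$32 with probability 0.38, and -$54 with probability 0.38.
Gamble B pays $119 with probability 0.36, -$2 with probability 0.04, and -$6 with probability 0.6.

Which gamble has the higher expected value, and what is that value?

Gamble B ($39.16)

Gamble A = 0.24 × 107 + 0.38 × (-32) + 0.38 × (-54) = 25.68 − 12.16 − 20.52 = -7
Gamble B = 0.36 × 119 + 0.04 × (-2) + 0.6 × (-6) = 42.84 − 0.08 − 3.6 = 39.16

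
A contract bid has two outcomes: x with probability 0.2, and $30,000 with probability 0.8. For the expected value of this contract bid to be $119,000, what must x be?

x = $475,000

0.2·x + 0.8·30000 = 119000
0.2·x = 119000 − 24000 = 95000
x = 95000 / 0.2 = 475000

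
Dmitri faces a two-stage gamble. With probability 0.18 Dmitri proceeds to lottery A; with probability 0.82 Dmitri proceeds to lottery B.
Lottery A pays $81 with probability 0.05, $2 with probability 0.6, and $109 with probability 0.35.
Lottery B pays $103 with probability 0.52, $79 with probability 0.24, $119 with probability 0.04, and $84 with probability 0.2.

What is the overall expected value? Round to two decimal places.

$84.96

EV(A) = 0.05 × 81 + 0.6 × 2 + 0.35 × 109 = 4.05 + 1.2 + 38.15 = 43.4
EV(B) = 0.52 × 103 + 0.24 × 79 + 0.04 × 119 + 0.2 × 84 = 53.56 + 18.96 + 4.76 + 16.8 = 94.08
Overall = 0.18 × 43.4 + 0.82 × 94.08 = 7.812 + 77.1456 = 84.9576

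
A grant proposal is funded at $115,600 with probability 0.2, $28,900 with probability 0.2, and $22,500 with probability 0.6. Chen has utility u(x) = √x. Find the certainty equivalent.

E[u] = 0.2·√115600 + 0.2·√28900 + 0.6·√22500 = 0.2·340 + 0.2·170 + 0.6·150 = 192
CE = (192)² = 36864

$36,864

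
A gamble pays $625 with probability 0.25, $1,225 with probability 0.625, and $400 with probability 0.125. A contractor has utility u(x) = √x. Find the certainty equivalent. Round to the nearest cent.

E[u] = 0.25·√625 + 0.625·√1225 + 0.125·√400 = 0.25·25 + 0.625·35 + 0.125·20 = 30.625
CE = (30.625)² = 937.890625

$937.89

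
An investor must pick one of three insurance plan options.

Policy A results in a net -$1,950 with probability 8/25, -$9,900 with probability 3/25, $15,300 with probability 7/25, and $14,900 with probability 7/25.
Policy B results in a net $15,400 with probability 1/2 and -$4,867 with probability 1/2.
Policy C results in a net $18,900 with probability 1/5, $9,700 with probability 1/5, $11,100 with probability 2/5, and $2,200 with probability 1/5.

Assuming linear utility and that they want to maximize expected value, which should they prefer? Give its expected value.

Policy C ($10,600)

Policy A = 8/25 × (-1950) + 3/25 × (-9900) + 7/25 × 15300 + 7/25 × 14900 = -624 − 1188 + 4284 + 4172 = 6644
Policy B = 1/2 × 15400 + 1/2 × (-4867) = 7700 − 2433.5 = 5266.5
Policy C = 1/5 × 18900 + 1/5 × 9700 + 2/5 × 11100 + 1/5 × 2200 = 3780 + 1940 + 4440 + 440 = 10600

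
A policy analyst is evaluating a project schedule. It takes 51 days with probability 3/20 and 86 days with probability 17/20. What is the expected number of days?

EV = 3/20 × 51 + 17/20 × 86 = 7.65 + 73.1 = 80.75

80.75 days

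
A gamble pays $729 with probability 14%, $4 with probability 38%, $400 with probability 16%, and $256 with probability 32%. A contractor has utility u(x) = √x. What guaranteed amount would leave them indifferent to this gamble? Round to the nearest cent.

E[u] = 0.14·√729 + 0.38·√4 + 0.16·√400 + 0.32·√256 = 0.14·27 + 0.38·2 + 0.16·20 + 0.32·16 = 12.86
CE = (12.86)² = 165.3796

$165.38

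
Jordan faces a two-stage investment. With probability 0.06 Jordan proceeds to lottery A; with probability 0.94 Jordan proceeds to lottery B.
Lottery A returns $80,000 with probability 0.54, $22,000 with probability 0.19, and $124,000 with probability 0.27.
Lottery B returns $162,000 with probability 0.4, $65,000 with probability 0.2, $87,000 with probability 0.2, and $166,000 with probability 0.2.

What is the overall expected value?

$125,547.60

EV(A) = 0.54 × 80000 + 0.19 × 22000 + 0.27 × 124000 = 43200 + 4180 + 33480 = 80860
EV(B) = 0.4 × 162000 + 0.2 × 65000 + 0.2 × 87000 + 0.2 × 166000 = 64800 + 13000 + 17400 + 33200 = 128400
Overall = 0.06 × 80860 + 0.94 × 128400 = 4851.6 + 120696 = 125547.6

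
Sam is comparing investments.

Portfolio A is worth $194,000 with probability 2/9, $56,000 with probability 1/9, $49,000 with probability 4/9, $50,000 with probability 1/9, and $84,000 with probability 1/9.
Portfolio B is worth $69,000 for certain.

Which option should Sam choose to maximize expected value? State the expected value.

Portfolio A = 2/9 × 194000 + 1/9 × 56000 + 4/9 × 49000 + 1/9 × 50000 + 1/9 × 84000 = 43111.1111 + 6222.2222 + 21777.7778 + 5555.5556 + 9333.3333 = 86000
Portfolio B: 69000 (certain)

Portfolio A ($86,000)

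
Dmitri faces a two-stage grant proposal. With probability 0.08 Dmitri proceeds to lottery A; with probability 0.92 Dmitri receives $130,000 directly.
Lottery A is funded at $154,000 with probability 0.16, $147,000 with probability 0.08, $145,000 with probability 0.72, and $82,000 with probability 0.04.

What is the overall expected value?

EV(A) = 0.16 × 154000 + 0.08 × 147000 + 0.72 × 145000 + 0.04 × 82000 = 24640 + 11760 + 104400 + 3280 = 144080
Branch B: 130000 (certain)
Overall = 0.08 × 144080 + 0.92 × 130000 = 11526.4 + 119600 = 131126.4

$131,126.40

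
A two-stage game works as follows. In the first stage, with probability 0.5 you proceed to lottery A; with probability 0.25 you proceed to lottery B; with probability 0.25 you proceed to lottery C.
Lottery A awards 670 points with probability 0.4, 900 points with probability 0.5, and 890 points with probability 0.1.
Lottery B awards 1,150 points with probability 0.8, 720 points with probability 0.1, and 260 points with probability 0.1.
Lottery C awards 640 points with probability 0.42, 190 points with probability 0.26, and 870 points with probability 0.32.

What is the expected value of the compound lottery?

807.15 points

EV(A) = 0.4 × 670 + 0.5 × 900 + 0.1 × 890 = 268 + 450 + 89 = 807
EV(B) = 0.8 × 1150 + 0.1 × 720 + 0.1 × 260 = 920 + 72 + 26 = 1018
EV(C) = 0.42 × 640 + 0.26 × 190 + 0.32 × 870 = 268.8 + 49.4 + 278.4 = 596.6
Overall = 0.5 × 807 + 0.25 × 1018 + 0.25 × 596.6 = 403.5 + 254.5 + 149.15 = 807.15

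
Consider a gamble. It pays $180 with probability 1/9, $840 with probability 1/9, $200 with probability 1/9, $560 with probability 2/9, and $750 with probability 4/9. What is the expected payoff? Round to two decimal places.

$593.33

EV = 1/9 × 180 + 1/9 × 840 + 1/9 × 200 + 2/9 × 560 + 4/9 × 750 = 20 + 93.3333 + 22.2222 + 124.4444 + 333.3333 = 593.3333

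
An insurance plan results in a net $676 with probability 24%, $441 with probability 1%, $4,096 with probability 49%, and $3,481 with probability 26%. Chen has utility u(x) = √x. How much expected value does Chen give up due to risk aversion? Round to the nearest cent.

$253.83

E[u] = 0.24·√676 + 0.01·√441 + 0.49·√4096 + 0.26·√3481 = 0.24·26 + 0.01·21 + 0.49·64 + 0.26·59 = 53.15
CE = (53.15)² = 2824.9225
Risk premium = EV − CE = 3078.75 − 2824.9225 = 253.8275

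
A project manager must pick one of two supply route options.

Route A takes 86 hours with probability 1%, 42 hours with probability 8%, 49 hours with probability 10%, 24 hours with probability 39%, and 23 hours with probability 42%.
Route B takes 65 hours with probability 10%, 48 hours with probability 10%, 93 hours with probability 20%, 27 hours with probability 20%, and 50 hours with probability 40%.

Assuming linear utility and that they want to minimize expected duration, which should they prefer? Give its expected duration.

Route A = 0.01 × 86 + 0.08 × 42 + 0.1 × 49 + 0.39 × 24 + 0.42 × 23 = 0.86 + 3.36 + 4.9 + 9.36 + 9.66 = 28.14
Route B = 0.1 × 65 + 0.1 × 48 + 0.2 × 93 + 0.2 × 27 + 0.4 × 50 = 6.5 + 4.8 + 18.6 + 5.4 + 20 = 55.3

Route A (28.14 hours)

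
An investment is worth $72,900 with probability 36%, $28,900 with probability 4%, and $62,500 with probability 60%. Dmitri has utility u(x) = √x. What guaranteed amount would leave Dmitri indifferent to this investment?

E[u] = 0.36·√72900 + 0.04·√28900 + 0.6·√62500 = 0.36·270 + 0.04·170 + 0.6·250 = 254
CE = (254)² = 64516

$64,516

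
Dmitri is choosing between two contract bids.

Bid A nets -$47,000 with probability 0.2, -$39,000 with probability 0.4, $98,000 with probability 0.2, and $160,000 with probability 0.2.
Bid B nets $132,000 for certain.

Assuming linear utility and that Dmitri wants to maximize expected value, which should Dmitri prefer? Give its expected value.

Bid B ($132,000)

Bid A = 0.2 × (-47000) + 0.4 × (-39000) + 0.2 × 98000 + 0.2 × 160000 = -9400 − 15600 + 19600 + 32000 = 26600
Bid B: 132000 (certain)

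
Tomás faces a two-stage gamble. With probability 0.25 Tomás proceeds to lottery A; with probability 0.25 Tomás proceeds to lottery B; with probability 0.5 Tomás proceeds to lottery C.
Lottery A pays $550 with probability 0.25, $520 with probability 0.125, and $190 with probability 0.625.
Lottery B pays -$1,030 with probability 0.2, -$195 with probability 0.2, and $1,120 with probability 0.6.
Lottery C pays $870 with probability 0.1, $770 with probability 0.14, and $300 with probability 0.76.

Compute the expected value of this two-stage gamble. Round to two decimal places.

$398.46

EV(A) = 0.25 × 550 + 0.125 × 520 + 0.625 × 190 = 137.5 + 65 + 118.75 = 321.25
EV(B) = 0.2 × (-1030) + 0.2 × (-195) + 0.6 × 1120 = -206 − 39 + 672 = 427
EV(C) = 0.1 × 870 + 0.14 × 770 + 0.76 × 300 = 87 + 107.8 + 228 = 422.8
Overall = 0.25 × 321.25 + 0.25 × 427 + 0.5 × 422.8 = 80.3125 + 106.75 + 211.4 = 398.4625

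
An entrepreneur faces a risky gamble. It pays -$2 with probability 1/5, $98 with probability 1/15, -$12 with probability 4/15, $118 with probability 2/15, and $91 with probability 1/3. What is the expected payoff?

EV = 1/5 × (-2) + 1/15 × 98 + 4/15 × (-12) + 2/15 × 118 + 1/3 × 91 = -0.4 + 6.5333 − 3.2 + 15.7333 + 30.3333 = 49

$49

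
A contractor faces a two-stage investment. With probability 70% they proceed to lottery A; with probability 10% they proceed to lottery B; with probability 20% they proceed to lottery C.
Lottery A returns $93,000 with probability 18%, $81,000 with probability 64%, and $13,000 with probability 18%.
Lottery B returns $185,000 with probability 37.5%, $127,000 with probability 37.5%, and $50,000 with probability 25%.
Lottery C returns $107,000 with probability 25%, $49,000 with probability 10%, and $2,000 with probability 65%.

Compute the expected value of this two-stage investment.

EV(A) = 0.18 × 93000 + 0.64 × 81000 + 0.18 × 13000 = 16740 + 51840 + 2340 = 70920
EV(B) = 0.375 × 185000 + 0.375 × 127000 + 0.25 × 50000 = 69375 + 47625 + 12500 = 129500
EV(C) = 0.25 × 107000 + 0.1 × 49000 + 0.65 × 2000 = 26750 + 4900 + 1300 = 32950
Overall = 0.7 × 70920 + 0.1 × 129500 + 0.2 × 32950 = 49644 + 12950 + 6590 = 69184

$69,184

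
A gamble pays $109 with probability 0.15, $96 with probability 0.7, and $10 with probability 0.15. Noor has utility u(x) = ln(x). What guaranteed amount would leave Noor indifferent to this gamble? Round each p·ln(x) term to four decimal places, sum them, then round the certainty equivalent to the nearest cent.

$69.69

E[u] = 0.15·ln(109) + 0.7·ln(96) + 0.15·ln(10) = 0.7037 + 3.1950 + 0.3454 = 4.2441
CE = e^4.2441 ≈ 69.69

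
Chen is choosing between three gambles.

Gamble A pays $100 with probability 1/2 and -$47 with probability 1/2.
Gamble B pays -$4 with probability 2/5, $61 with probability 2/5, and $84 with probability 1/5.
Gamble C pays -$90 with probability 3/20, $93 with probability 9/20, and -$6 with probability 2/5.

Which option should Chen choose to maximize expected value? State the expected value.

Gamble A = 1/2 × 100 + 1/2 × (-47) = 50 − 23.5 = 26.5
Gamble B = 2/5 × (-4) + 2/5 × 61 + 1/5 × 84 = -1.6 + 24.4 + 16.8 = 39.6
Gamble C = 3/20 × (-90) + 9/20 × 93 + 2/5 × (-6) = -13.5 + 41.85 − 2.4 = 25.95

Gamble B ($39.60)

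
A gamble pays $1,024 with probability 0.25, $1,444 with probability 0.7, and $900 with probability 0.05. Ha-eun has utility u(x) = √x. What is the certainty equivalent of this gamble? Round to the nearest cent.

E[u] = 0.25·√1024 + 0.7·√1444 + 0.05·√900 = 0.25·32 + 0.7·38 + 0.05·30 = 36.1
CE = (36.1)² = 1303.21

$1,303.21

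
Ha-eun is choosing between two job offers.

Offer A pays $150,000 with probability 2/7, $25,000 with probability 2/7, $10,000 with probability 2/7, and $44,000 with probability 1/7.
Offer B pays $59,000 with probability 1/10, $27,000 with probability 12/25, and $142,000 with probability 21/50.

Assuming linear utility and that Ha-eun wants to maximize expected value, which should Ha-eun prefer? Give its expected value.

Offer B ($78,500)

Offer A = 2/7 × 150000 + 2/7 × 25000 + 2/7 × 10000 + 1/7 × 44000 = 42857.1429 + 7142.8571 + 2857.1429 + 6285.7143 = 59142.8571
Offer B = 1/10 × 59000 + 12/25 × 27000 + 21/50 × 142000 = 5900 + 12960 + 59640 = 78500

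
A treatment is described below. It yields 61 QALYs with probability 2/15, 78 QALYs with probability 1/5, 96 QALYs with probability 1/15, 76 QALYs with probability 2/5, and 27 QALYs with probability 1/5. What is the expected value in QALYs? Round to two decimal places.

65.93 QALYs

EV = 2/15 × 61 + 1/5 × 78 + 1/15 × 96 + 2/5 × 76 + 1/5 × 27 = 8.1333 + 15.6 + 6.4 + 30.4 + 5.4 = 65.9333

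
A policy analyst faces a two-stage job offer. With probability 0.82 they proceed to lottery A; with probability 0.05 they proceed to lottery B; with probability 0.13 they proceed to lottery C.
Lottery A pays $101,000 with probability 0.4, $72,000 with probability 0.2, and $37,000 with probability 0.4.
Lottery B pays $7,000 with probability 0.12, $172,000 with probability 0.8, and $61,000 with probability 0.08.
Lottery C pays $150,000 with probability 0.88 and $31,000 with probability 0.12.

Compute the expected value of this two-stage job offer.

EV(A) = 0.4 × 101000 + 0.2 × 72000 + 0.4 × 37000 = 40400 + 14400 + 14800 = 69600
EV(B) = 0.12 × 7000 + 0.8 × 172000 + 0.08 × 61000 = 840 + 137600 + 4880 = 143320
EV(C) = 0.88 × 150000 + 0.12 × 31000 = 132000 + 3720 = 135720
Overall = 0.82 × 69600 + 0.05 × 143320 + 0.13 × 135720 = 57072 + 7166 + 17643.6 = 81881.6

$81,881.60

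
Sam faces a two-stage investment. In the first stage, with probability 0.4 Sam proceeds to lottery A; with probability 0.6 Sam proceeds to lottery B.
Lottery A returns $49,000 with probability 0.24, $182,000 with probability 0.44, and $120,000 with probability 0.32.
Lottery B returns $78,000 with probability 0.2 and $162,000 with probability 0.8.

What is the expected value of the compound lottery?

$139,216

EV(A) = 0.24 × 49000 + 0.44 × 182000 + 0.32 × 120000 = 11760 + 80080 + 38400 = 130240
EV(B) = 0.2 × 78000 + 0.8 × 162000 = 15600 + 129600 = 145200
Overall = 0.4 × 130240 + 0.6 × 145200 = 52096 + 87120 = 139216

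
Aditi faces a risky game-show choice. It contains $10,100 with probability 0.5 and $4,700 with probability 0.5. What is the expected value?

$7,400

EV = 0.5 × 10100 + 0.5 × 4700 = 5050 + 2350 = 7400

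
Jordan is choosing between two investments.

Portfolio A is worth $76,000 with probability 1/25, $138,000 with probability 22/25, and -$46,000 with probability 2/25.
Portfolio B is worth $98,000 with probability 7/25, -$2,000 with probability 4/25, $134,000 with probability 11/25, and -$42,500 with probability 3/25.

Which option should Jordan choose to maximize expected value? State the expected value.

Portfolio A = 1/25 × 76000 + 22/25 × 138000 + 2/25 × (-46000) = 3040 + 121440 − 3680 = 120800
Portfolio B = 7/25 × 98000 + 4/25 × (-2000) + 11/25 × 134000 + 3/25 × (-42500) = 27440 − 320 + 58960 − 5100 = 80980

Portfolio A ($120,800)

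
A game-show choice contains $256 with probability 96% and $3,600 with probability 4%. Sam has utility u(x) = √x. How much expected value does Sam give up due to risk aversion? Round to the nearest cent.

$74.34

E[u] = 0.96·√256 + 0.04·√3600 = 0.96·16 + 0.04·60 = 17.76
CE = (17.76)² = 315.4176
Risk premium = EV − CE = 389.76 − 315.4176 = 74.3424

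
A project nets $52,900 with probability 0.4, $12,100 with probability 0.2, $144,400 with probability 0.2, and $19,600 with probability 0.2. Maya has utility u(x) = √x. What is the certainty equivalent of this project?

E[u] = 0.4·√52900 + 0.2·√12100 + 0.2·√144400 + 0.2·√19600 = 0.4·230 + 0.2·110 + 0.2·380 + 0.2·140 = 218
CE = (218)² = 47524

$47,524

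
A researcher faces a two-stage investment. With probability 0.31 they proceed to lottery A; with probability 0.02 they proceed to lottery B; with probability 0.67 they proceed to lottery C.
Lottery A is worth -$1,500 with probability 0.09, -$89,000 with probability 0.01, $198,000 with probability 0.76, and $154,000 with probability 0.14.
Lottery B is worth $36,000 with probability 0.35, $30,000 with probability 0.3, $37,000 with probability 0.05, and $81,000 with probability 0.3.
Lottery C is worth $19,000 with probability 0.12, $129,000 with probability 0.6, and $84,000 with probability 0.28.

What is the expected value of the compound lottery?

$123,113.65

EV(A) = 0.09 × (-1500) + 0.01 × (-89000) + 0.76 × 198000 + 0.14 × 154000 = -135 − 890 + 150480 + 21560 = 171015
EV(B) = 0.35 × 36000 + 0.3 × 30000 + 0.05 × 37000 + 0.3 × 81000 = 12600 + 9000 + 1850 + 24300 = 47750
EV(C) = 0.12 × 19000 + 0.6 × 129000 + 0.28 × 84000 = 2280 + 77400 + 23520 = 103200
Overall = 0.31 × 171015 + 0.02 × 47750 + 0.67 × 103200 = 53014.65 + 955 + 69144 = 123113.65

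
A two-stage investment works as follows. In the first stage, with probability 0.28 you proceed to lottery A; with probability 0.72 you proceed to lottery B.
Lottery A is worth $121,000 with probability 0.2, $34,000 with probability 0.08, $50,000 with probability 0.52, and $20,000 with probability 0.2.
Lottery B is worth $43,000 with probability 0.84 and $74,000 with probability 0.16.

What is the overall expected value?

EV(A) = 0.2 × 121000 + 0.08 × 34000 + 0.52 × 50000 + 0.2 × 20000 = 24200 + 2720 + 26000 + 4000 = 56920
EV(B) = 0.84 × 43000 + 0.16 × 74000 = 36120 + 11840 = 47960
Overall = 0.28 × 56920 + 0.72 × 47960 = 15937.6 + 34531.2 = 50468.8

$50,468.80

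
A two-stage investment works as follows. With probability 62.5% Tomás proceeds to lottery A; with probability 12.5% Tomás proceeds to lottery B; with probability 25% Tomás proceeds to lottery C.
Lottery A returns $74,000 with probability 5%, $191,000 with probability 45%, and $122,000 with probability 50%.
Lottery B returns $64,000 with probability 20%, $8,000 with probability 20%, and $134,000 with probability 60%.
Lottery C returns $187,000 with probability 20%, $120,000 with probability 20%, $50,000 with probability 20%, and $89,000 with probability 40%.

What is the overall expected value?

EV(A) = 0.05 × 74000 + 0.45 × 191000 + 0.5 × 122000 = 3700 + 85950 + 61000 = 150650
EV(B) = 0.2 × 64000 + 0.2 × 8000 + 0.6 × 134000 = 12800 + 1600 + 80400 = 94800
EV(C) = 0.2 × 187000 + 0.2 × 120000 + 0.2 × 50000 + 0.4 × 89000 = 37400 + 24000 + 10000 + 35600 = 107000
Overall = 0.625 × 150650 + 0.125 × 94800 + 0.25 × 107000 = 94156.25 + 11850 + 26750 = 132756.25

$132,756.25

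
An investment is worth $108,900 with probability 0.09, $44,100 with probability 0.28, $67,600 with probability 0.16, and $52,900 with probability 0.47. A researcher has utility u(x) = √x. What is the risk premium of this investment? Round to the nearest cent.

E[u] = 0.09·√108900 + 0.28·√44100 + 0.16·√67600 + 0.47·√52900 = 0.09·330 + 0.28·210 + 0.16·260 + 0.47·230 = 238.2
CE = (238.2)² = 56739.24
Risk premium = EV − CE = 57828 − 56739.24 = 1088.76

$1,088.76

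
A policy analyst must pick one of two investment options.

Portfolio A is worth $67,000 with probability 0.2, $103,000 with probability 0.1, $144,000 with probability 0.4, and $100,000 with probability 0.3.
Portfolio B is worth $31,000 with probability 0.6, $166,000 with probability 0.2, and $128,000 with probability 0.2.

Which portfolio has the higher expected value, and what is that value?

Portfolio A = 0.2 × 67000 + 0.1 × 103000 + 0.4 × 144000 + 0.3 × 100000 = 13400 + 10300 + 57600 + 30000 = 111300
Portfolio B = 0.6 × 31000 + 0.2 × 166000 + 0.2 × 128000 = 18600 + 33200 + 25600 = 77400

Portfolio A ($111,300)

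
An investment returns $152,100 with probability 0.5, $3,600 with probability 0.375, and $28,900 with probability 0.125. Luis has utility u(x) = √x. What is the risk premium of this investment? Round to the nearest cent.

E[u] = 0.5·√152100 + 0.375·√3600 + 0.125·√28900 = 0.5·390 + 0.375·60 + 0.125·170 = 238.75
CE = (238.75)² = 57001.5625
Risk premium = EV − CE = 81012.5 − 57001.5625 = 24010.9375

$24,010.94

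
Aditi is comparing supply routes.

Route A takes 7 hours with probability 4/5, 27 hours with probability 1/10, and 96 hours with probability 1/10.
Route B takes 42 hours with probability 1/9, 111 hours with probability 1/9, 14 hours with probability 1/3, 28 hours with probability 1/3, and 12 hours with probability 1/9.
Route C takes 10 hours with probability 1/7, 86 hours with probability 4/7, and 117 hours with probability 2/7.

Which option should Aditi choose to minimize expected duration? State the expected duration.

Route A (17.9 hours)

Route A = 4/5 × 7 + 1/10 × 27 + 1/10 × 96 = 5.6 + 2.7 + 9.6 = 17.9
Route B = 1/9 × 42 + 1/9 × 111 + 1/3 × 14 + 1/3 × 28 + 1/9 × 12 = 4.6667 + 12.3333 + 4.6667 + 9.3333 + 1.3333 = 32.3333
Route C = 1/7 × 10 + 4/7 × 86 + 2/7 × 117 = 1.4286 + 49.1429 + 33.4286 = 84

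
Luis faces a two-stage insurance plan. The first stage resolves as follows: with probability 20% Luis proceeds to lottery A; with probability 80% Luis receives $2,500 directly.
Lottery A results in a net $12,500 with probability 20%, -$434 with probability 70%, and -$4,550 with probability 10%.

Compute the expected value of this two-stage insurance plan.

$2,348.24

EV(A) = 0.2 × 12500 + 0.7 × (-434) + 0.1 × (-4550) = 2500 − 303.8 − 455 = 1741.2
Branch B: 2500 (certain)
Overall = 0.2 × 1741.2 + 0.8 × 2500 = 348.24 + 2000 = 2348.24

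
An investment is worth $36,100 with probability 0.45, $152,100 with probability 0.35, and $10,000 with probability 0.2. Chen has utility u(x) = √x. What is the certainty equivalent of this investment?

$58,564

E[u] = 0.45·√36100 + 0.35·√152100 + 0.2·√10000 = 0.45·190 + 0.35·390 + 0.2·100 = 242
CE = (242)² = 58564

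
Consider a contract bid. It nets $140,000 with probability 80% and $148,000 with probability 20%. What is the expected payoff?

$141,600

EV = 0.8 × 140000 + 0.2 × 148000 = 112000 + 29600 = 141600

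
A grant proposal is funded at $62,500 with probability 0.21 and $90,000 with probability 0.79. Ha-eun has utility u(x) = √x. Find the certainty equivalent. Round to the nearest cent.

E[u] = 0.21·√62500 + 0.79·√90000 = 0.21·250 + 0.79·300 = 289.5
CE = (289.5)² = 83810.25

$83,810.25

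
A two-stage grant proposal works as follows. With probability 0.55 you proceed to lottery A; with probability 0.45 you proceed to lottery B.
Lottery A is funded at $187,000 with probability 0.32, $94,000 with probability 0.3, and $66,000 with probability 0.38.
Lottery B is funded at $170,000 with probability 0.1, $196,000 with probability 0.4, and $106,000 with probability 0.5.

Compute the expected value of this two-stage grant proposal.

$128,996

EV(A) = 0.32 × 187000 + 0.3 × 94000 + 0.38 × 66000 = 59840 + 28200 + 25080 = 113120
EV(B) = 0.1 × 170000 + 0.4 × 196000 + 0.5 × 106000 = 17000 + 78400 + 53000 = 148400
Overall = 0.55 × 113120 + 0.45 × 148400 = 62216 + 66780 = 128996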